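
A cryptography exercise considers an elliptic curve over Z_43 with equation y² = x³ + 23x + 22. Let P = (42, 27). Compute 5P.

Double-and-add on 5 = (101)₂. Start with P = (42, 27) for the leading 1-bit.
double: tangent at (42, 27): λ = (3·42² + 23)/(2·27) ≡ 26/11. 11⁻¹ ≡ 4 (mod 43), so λ ≡ 26·4 ≡ 18.
  x = λ² - 42 - 42 = 324 - 84 ≡ 25; y = λ·(42 - 25) - 27 ≡ 21. → (25, 21)
double: tangent at (25, 21): λ = (3·25² + 23)/(2·21) ≡ 6/42. 42⁻¹ ≡ 42 (mod 43) since 42·42 = 1764 ≡ 1, so λ ≡ 6·42 ≡ 37.
  x = λ² - 25 - 25 = 1369 - 50 ≡ 29; y = λ·(25 - 29) - 21 ≡ 3. → (29, 3)
add P: (29, 3) + (42, 27). λ = (27 - 3)/(42 - 29) ≡ 24/13 mod 43. 13⁻¹ ≡ 10 (mod 43), so λ ≡ 25.
  x = λ² - 29 - 42 = 625 - 71 ≡ 38; y = λ·(29 - 38) - 3 ≡ 30. → (38, 30)

(38, 30)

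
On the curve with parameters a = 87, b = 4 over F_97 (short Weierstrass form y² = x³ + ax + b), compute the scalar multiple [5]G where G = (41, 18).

(64, 53)

Double-and-add on 5 = (101)₂. Start with G = (41, 18) for the leading 1-bit.
double: tangent at (41, 18): λ = (3·41² + 87)/(2·18) ≡ 86/36. 36⁻¹ ≡ 62 (mod 97) since 36·62 = 2232 ≡ 1, so λ ≡ 86·62 ≡ 94.
  x = λ² - 41 - 41 = 8836 - 82 ≡ 24; y = λ·(41 - 24) - 18 ≡ 28. → (24, 28)
double: tangent at (24, 28): λ = (3·24² + 87)/(2·28) ≡ 69/56. 56⁻¹ ≡ 26 (mod 97), so λ ≡ 69·26 ≡ 48.
  x = λ² - 24 - 24 = 2304 - 48 ≡ 25; y = λ·(24 - 25) - 28 ≡ 21. → (25, 21)
add G: (25, 21) + (41, 18). λ = (18 - 21)/(41 - 25) ≡ 94/16 mod 97. 16⁻¹ ≡ 91 (mod 97) since 16·91 = 1456 ≡ 1, so λ ≡ 18.
  x = λ² - 25 - 41 = 324 - 66 ≡ 64; y = λ·(25 - 64) - 21 ≡ 53. → (64, 53)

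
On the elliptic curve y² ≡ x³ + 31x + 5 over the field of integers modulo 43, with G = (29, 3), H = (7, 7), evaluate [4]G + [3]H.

(18, 17)

First 4G:
Double-and-add on 4 = (100)₂. Start with G = (29, 3) for the leading 1-bit.
double: tangent at (29, 3): λ = (3·29² + 31)/(2·3) ≡ 17/6. 6⁻¹ ≡ 36 (mod 43) since 6·36 = 216 ≡ 1, so λ ≡ 17·36 ≡ 10.
  x = λ² - 29 - 29 = 100 - 58 ≡ 42; y = λ·(29 - 42) - 3 ≡ 39. → (42, 39)
double: tangent at (42, 39): λ = (3·42² + 31)/(2·39) ≡ 34/35. 35⁻¹ ≡ 16 (mod 43), so λ ≡ 34·16 ≡ 28.
  x = λ² - 42 - 42 = 784 - 84 ≡ 12; y = λ·(42 - 12) - 39 ≡ 27. → (12, 27)
4G = (12, 27).
Next 3H:
Repeated addition: build up to 3H.
2H: tangent at (7, 7): λ = (3·7² + 31)/(2·7) ≡ 6/14. 14⁻¹ ≡ 40 (mod 43), so λ ≡ 6·40 ≡ 25.
  x = λ² - 7 - 7 = 625 - 14 ≡ 9; y = λ·(7 - 9) - 7 ≡ 29. → (9, 29)
3H: (9, 29) + (7, 7). λ = (7 - 29)/(7 - 9) ≡ 21/41 mod 43. 41⁻¹ ≡ 21 (mod 43), so λ ≡ 11.
  x = λ² - 9 - 7 = 121 - 16 ≡ 19; y = λ·(9 - 19) - 29 ≡ 33. → (19, 33)
3H = (19, 33).
Finally 4G + 3H:
(12, 27) + (19, 33). λ = (33 - 27)/(19 - 12) ≡ 6/7 mod 43. 7⁻¹ ≡ 37 (mod 43) since 7·37 = 259 ≡ 1, so λ ≡ 7.
  x = λ² - 12 - 19 = 49 - 31 ≡ 18; y = λ·(12 - 18) - 27 ≡ 17. → (18, 17)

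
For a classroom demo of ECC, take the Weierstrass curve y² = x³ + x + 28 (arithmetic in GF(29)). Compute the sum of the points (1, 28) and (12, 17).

(17, 17)

(1, 28) + (12, 17). λ = (17 - 28)/(12 - 1) ≡ 18/11 mod 29. 11⁻¹ ≡ 8 (mod 29), so λ ≡ 28.
  x = λ² - 1 - 12 = 784 - 13 ≡ 17; y = λ·(1 - 17) - 28 ≡ 17. → (17, 17)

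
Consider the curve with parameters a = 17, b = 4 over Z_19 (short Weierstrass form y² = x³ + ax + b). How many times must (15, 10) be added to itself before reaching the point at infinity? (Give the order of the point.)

3

2P: tangent at (15, 10): λ = (3·15² + 17)/(2·10) ≡ 8/1. 1⁻¹ ≡ 1 (mod 19), so λ ≡ 8·1 ≡ 8.
  x = λ² - 15 - 15 = 64 - 30 ≡ 15; y = λ·(15 - 15) - 10 ≡ 9. → (15, 9)
3P: (15, 9) + (15, 10): same x and y₁ ≡ -y₂, so the sum is the point at infinity.
3P = the point at infinity, so the order is 3.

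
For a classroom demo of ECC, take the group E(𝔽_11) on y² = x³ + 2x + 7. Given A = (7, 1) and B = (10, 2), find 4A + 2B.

(10, 2)

First 4A:
Double-and-add on 4 = (100)₂. Start with A = (7, 1) for the leading 1-bit.
double: tangent at (7, 1): λ = (3·7² + 2)/(2·1) ≡ 6/2. 2⁻¹ ≡ 6 (mod 11) since 2·6 = 12 ≡ 1, so λ ≡ 6·6 ≡ 3.
  x = λ² - 7 - 7 = 9 - 14 ≡ 6; y = λ·(7 - 6) - 1 ≡ 2. → (6, 2)
double: tangent at (6, 2): λ = (3·6² + 2)/(2·2) ≡ 0/4. 4⁻¹ ≡ 3 (mod 11), so λ ≡ 0·3 ≡ 0.
  x = λ² - 6 - 6 = 0 - 12 ≡ 10; y = λ·(6 - 10) - 2 ≡ 9. → (10, 9)
4A = (10, 9).
Next 2B:
Repeated addition: build up to 2B.
2B: tangent at (10, 2): λ = (3·10² + 2)/(2·2) ≡ 5/4. 4⁻¹ ≡ 3 (mod 11) since 4·3 = 12 ≡ 1, so λ ≡ 5·3 ≡ 4.
  x = λ² - 10 - 10 = 16 - 20 ≡ 7; y = λ·(10 - 7) - 2 ≡ 10. → (7, 10)
2B = (7, 10).
Finally 4A + 2B:
(10, 9) + (7, 10). λ = (10 - 9)/(7 - 10) ≡ 1/8 mod 11. 8⁻¹ ≡ 7 (mod 11), so λ ≡ 7.
  x = λ² - 10 - 7 = 49 - 17 ≡ 10; y = λ·(10 - 10) - 9 ≡ 2. → (10, 2)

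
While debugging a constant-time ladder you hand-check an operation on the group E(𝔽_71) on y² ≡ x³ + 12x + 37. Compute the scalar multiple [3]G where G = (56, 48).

(46, 67)

Repeated addition: build up to 3G.
2G: tangent at (56, 48): λ = (3·56² + 12)/(2·48) ≡ 48/25. 25⁻¹ ≡ 54 (mod 71), so λ ≡ 48·54 ≡ 36.
  x = λ² - 56 - 56 = 1296 - 112 ≡ 48; y = λ·(56 - 48) - 48 ≡ 27. → (48, 27)
3G: (48, 27) + (56, 48). λ = (48 - 27)/(56 - 48) ≡ 21/8 mod 71. 8⁻¹ ≡ 9 (mod 71), so λ ≡ 47.
  x = λ² - 48 - 56 = 2209 - 104 ≡ 46; y = λ·(48 - 46) - 27 ≡ 67. → (46, 67)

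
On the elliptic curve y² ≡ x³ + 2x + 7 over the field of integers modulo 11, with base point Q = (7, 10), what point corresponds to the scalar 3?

(10, 9)

Repeated addition: build up to 3Q.
2Q: tangent at (7, 10): λ = (3·7² + 2)/(2·10) ≡ 6/9. 9⁻¹ ≡ 5 (mod 11) since 9·5 = 45 ≡ 1, so λ ≡ 6·5 ≡ 8.
  x = λ² - 7 - 7 = 64 - 14 ≡ 6; y = λ·(7 - 6) - 10 ≡ 9. → (6, 9)
3Q: (6, 9) + (7, 10). λ = (10 - 9)/(7 - 6) ≡ 1/1 mod 11. 1⁻¹ ≡ 1 (mod 11), so λ ≡ 1.
  x = λ² - 6 - 7 = 1 - 13 ≡ 10; y = λ·(6 - 10) - 9 ≡ 9. → (10, 9)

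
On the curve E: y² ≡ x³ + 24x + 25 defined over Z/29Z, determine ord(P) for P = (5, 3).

11

2P: tangent at (5, 3): λ = (3·5² + 24)/(2·3) ≡ 12/6. 6⁻¹ ≡ 5 (mod 29) since 6·5 = 30 ≡ 1, so λ ≡ 12·5 ≡ 2.
  x = λ² - 5 - 5 = 4 - 10 ≡ 23; y = λ·(5 - 23) - 3 ≡ 19. → (23, 19)
3P: (23, 19) + (5, 3). λ = (3 - 19)/(5 - 23) ≡ 13/11 mod 29. 11⁻¹ ≡ 8 (mod 29), so λ ≡ 17.
  x = λ² - 23 - 5 = 289 - 28 ≡ 0; y = λ·(23 - 0) - 19 ≡ 24. → (0, 24)
4P: (0, 24) + (5, 3). λ = (3 - 24)/(5 - 0) ≡ 8/5 mod 29. 5⁻¹ ≡ 6 (mod 29) since 5·6 = 30 ≡ 1, so λ ≡ 19.
  x = λ² - 0 - 5 = 361 - 5 ≡ 8; y = λ·(0 - 8) - 24 ≡ 27. → (8, 27)
5P: (8, 27) + (5, 3). λ = (3 - 27)/(5 - 8) ≡ 5/26 mod 29. 26⁻¹ ≡ 19 (mod 29) since 26·19 = 494 ≡ 1, so λ ≡ 8.
  x = λ² - 8 - 5 = 64 - 13 ≡ 22; y = λ·(8 - 22) - 27 ≡ 6. → (22, 6)
6P: (22, 6) + (5, 3). λ = (3 - 6)/(5 - 22) ≡ 26/12 mod 29. 12⁻¹ ≡ 17 (mod 29), so λ ≡ 7.
  x = λ² - 22 - 5 = 49 - 27 ≡ 22; y = λ·(22 - 22) - 6 ≡ 23. → (22, 23)
7P: (22, 23) + (5, 3). λ = (3 - 23)/(5 - 22) ≡ 9/12 mod 29. 12⁻¹ ≡ 17 (mod 29), so λ ≡ 8.
  x = λ² - 22 - 5 = 64 - 27 ≡ 8; y = λ·(22 - 8) - 23 ≡ 2. → (8, 2)
8P: (8, 2) + (5, 3). λ = (3 - 2)/(5 - 8) ≡ 1/26 mod 29. 26⁻¹ ≡ 19 (mod 29) since 26·19 = 494 ≡ 1, so λ ≡ 19.
  x = λ² - 8 - 5 = 361 - 13 ≡ 0; y = λ·(8 - 0) - 2 ≡ 5. → (0, 5)
9P: (0, 5) + (5, 3). λ = (3 - 5)/(5 - 0) ≡ 27/5 mod 29. 5⁻¹ ≡ 6 (mod 29), so λ ≡ 17.
  x = λ² - 0 - 5 = 289 - 5 ≡ 23; y = λ·(0 - 23) - 5 ≡ 10. → (23, 10)
10P: (23, 10) + (5, 3). λ = (3 - 10)/(5 - 23) ≡ 22/11 mod 29. 11⁻¹ ≡ 8 (mod 29), so λ ≡ 2.
  x = λ² - 23 - 5 = 4 - 28 ≡ 5; y = λ·(23 - 5) - 10 ≡ 26. → (5, 26)
11P: (5, 26) + (5, 3): same x and y₁ ≡ -y₂, so the sum is ∞.
11P = ∞, so the order is 11.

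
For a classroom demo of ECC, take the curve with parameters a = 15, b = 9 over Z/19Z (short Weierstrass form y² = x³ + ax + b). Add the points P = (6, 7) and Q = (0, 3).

(6, 7) + (0, 3). λ = (3 - 7)/(0 - 6) ≡ 15/13 mod 19. 13⁻¹ ≡ 3 (mod 19), so λ ≡ 7.
  x = λ² - 6 - 0 = 49 - 6 ≡ 5; y = λ·(6 - 5) - 7 ≡ 0. → (5, 0)

(5, 0)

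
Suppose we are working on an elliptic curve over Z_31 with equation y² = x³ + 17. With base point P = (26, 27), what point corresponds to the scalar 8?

Repeated addition: build up to 8P.
2P: tangent at (26, 27): λ = (3·26² + 0)/(2·27) ≡ 13/23. 23⁻¹ ≡ 27 (mod 31) since 23·27 = 621 ≡ 1, so λ ≡ 13·27 ≡ 10.
  x = λ² - 26 - 26 = 100 - 52 ≡ 17; y = λ·(26 - 17) - 27 ≡ 1. → (17, 1)
3P: (17, 1) + (26, 27). λ = (27 - 1)/(26 - 17) ≡ 26/9 mod 31. 9⁻¹ ≡ 7 (mod 31), so λ ≡ 27.
  x = λ² - 17 - 26 = 729 - 43 ≡ 4; y = λ·(17 - 4) - 1 ≡ 9. → (4, 9)
4P: (4, 9) + (26, 27). λ = (27 - 9)/(26 - 4) ≡ 18/22 mod 31. 22⁻¹ ≡ 24 (mod 31), so λ ≡ 29.
  x = λ² - 4 - 26 = 841 - 30 ≡ 5; y = λ·(4 - 5) - 9 ≡ 24. → (5, 24)
5P: (5, 24) + (26, 27). λ = (27 - 24)/(26 - 5) ≡ 3/21 mod 31. 21⁻¹ ≡ 3 (mod 31) since 21·3 = 63 ≡ 1, so λ ≡ 9.
  x = λ² - 5 - 26 = 81 - 31 ≡ 19; y = λ·(5 - 19) - 24 ≡ 5. → (19, 5)
6P: (19, 5) + (26, 27). λ = (27 - 5)/(26 - 19) ≡ 22/7 mod 31. 7⁻¹ ≡ 9 (mod 31), so λ ≡ 12.
  x = λ² - 19 - 26 = 144 - 45 ≡ 6; y = λ·(19 - 6) - 5 ≡ 27. → (6, 27)
7P: (6, 27) + (26, 27). λ = (27 - 27)/(26 - 6) ≡ 0/20 mod 31. 20⁻¹ ≡ 14 (mod 31) since 20·14 = 280 ≡ 1, so λ ≡ 0.
  x = λ² - 6 - 26 = 0 - 32 ≡ 30; y = λ·(6 - 30) - 27 ≡ 4. → (30, 4)
8P: (30, 4) + (26, 27). λ = (27 - 4)/(26 - 30) ≡ 23/27 mod 31. 27⁻¹ ≡ 23 (mod 31), so λ ≡ 2.
  x = λ² - 30 - 26 = 4 - 56 ≡ 10; y = λ·(30 - 10) - 4 ≡ 5. → (10, 5)

(10, 5)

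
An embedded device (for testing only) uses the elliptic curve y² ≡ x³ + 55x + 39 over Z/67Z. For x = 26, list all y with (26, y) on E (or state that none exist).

33, 34

x³ + 55x + 39 = 19045 ≡ 17 (mod 67).
Square roots of 17 mod 67: 33 and 34 (since 33² = 1089 ≡ 17).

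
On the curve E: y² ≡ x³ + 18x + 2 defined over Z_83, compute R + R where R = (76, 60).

(12, 28)

tangent at (76, 60): λ = (3·76² + 18)/(2·60) ≡ 82/37. 37⁻¹ ≡ 9 (mod 83), so λ ≡ 82·9 ≡ 74.
  x = λ² - 76 - 76 = 5476 - 152 ≡ 12; y = λ·(76 - 12) - 60 ≡ 28. → (12, 28)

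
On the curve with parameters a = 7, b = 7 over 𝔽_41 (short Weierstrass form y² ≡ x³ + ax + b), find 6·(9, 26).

Write P = (9, 26).
Repeated addition: build up to 6P.
2P: tangent at (9, 26): λ = (3·9² + 7)/(2·26) ≡ 4/11. 11⁻¹ ≡ 15 (mod 41) since 11·15 = 165 ≡ 1, so λ ≡ 4·15 ≡ 19.
  x = λ² - 9 - 9 = 361 - 18 ≡ 15; y = λ·(9 - 15) - 26 ≡ 24. → (15, 24)
3P: (15, 24) + (9, 26). λ = (26 - 24)/(9 - 15) ≡ 2/35 mod 41. 35⁻¹ ≡ 34 (mod 41), so λ ≡ 27.
  x = λ² - 15 - 9 = 729 - 24 ≡ 8; y = λ·(15 - 8) - 24 ≡ 1. → (8, 1)
4P: (8, 1) + (9, 26). λ = (26 - 1)/(9 - 8) ≡ 25/1 mod 41. 1⁻¹ ≡ 1 (mod 41), so λ ≡ 25.
  x = λ² - 8 - 9 = 625 - 17 ≡ 34; y = λ·(8 - 34) - 1 ≡ 5. → (34, 5)
5P: (34, 5) + (9, 26). λ = (26 - 5)/(9 - 34) ≡ 21/16 mod 41. 16⁻¹ ≡ 18 (mod 41) since 16·18 = 288 ≡ 1, so λ ≡ 9.
  x = λ² - 34 - 9 = 81 - 43 ≡ 38; y = λ·(34 - 38) - 5 ≡ 0. → (38, 0)
6P: (38, 0) + (9, 26). λ = (26 - 0)/(9 - 38) ≡ 26/12 mod 41. 12⁻¹ ≡ 24 (mod 41), so λ ≡ 9.
  x = λ² - 38 - 9 = 81 - 47 ≡ 34; y = λ·(38 - 34) - 0 ≡ 36. → (34, 36)

(34, 36)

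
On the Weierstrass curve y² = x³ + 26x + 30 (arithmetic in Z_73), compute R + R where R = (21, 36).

(15, 46)

tangent at (21, 36): λ = (3·21² + 26)/(2·36) ≡ 35/72. 72⁻¹ ≡ 72 (mod 73) since 72·72 = 5184 ≡ 1, so λ ≡ 35·72 ≡ 38.
  x = λ² - 21 - 21 = 1444 - 42 ≡ 15; y = λ·(21 - 15) - 36 ≡ 46. → (15, 46)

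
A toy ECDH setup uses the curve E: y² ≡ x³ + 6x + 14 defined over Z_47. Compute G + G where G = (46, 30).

tangent at (46, 30): λ = (3·46² + 6)/(2·30) ≡ 9/13. 13⁻¹ ≡ 29 (mod 47), so λ ≡ 9·29 ≡ 26.
  x = λ² - 46 - 46 = 676 - 92 ≡ 20; y = λ·(46 - 20) - 30 ≡ 35. → (20, 35)

(20, 35)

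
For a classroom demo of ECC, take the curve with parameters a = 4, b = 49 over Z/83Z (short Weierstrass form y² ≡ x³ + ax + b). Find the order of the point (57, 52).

7

2P: tangent at (57, 52): λ = (3·57² + 4)/(2·52) ≡ 40/21. 21⁻¹ ≡ 4 (mod 83), so λ ≡ 40·4 ≡ 77.
  x = λ² - 57 - 57 = 5929 - 114 ≡ 5; y = λ·(57 - 5) - 52 ≡ 51. → (5, 51)
3P: (5, 51) + (57, 52). λ = (52 - 51)/(57 - 5) ≡ 1/52 mod 83. 52⁻¹ ≡ 8 (mod 83) since 52·8 = 416 ≡ 1, so λ ≡ 8.
  x = λ² - 5 - 57 = 64 - 62 ≡ 2; y = λ·(5 - 2) - 51 ≡ 56. → (2, 56)
4P: (2, 56) + (57, 52). λ = (52 - 56)/(57 - 2) ≡ 79/55 mod 83. 55⁻¹ ≡ 80 (mod 83) since 55·80 = 4400 ≡ 1, so λ ≡ 12.
  x = λ² - 2 - 57 = 144 - 59 ≡ 2; y = λ·(2 - 2) - 56 ≡ 27. → (2, 27)
5P: (2, 27) + (57, 52). λ = (52 - 27)/(57 - 2) ≡ 25/55 mod 83. 55⁻¹ ≡ 80 (mod 83), so λ ≡ 8.
  x = λ² - 2 - 57 = 64 - 59 ≡ 5; y = λ·(2 - 5) - 27 ≡ 32. → (5, 32)
6P: (5, 32) + (57, 52). λ = (52 - 32)/(57 - 5) ≡ 20/52 mod 83. 52⁻¹ ≡ 8 (mod 83), so λ ≡ 77.
  x = λ² - 5 - 57 = 5929 - 62 ≡ 57; y = λ·(5 - 57) - 32 ≡ 31. → (57, 31)
7P: (57, 31) + (57, 52): same x and y₁ ≡ -y₂, so the sum is ∞.
7P = ∞, so the order is 7.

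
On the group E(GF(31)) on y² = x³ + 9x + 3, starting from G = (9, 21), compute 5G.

(18, 13)

Double-and-add on 5 = (101)₂. Start with G = (9, 21) for the leading 1-bit.
double: tangent at (9, 21): λ = (3·9² + 9)/(2·21) ≡ 4/11. 11⁻¹ ≡ 17 (mod 31), so λ ≡ 4·17 ≡ 6.
  x = λ² - 9 - 9 = 36 - 18 ≡ 18; y = λ·(9 - 18) - 21 ≡ 18. → (18, 18)
double: tangent at (18, 18): λ = (3·18² + 9)/(2·18) ≡ 20/5. 5⁻¹ ≡ 25 (mod 31), so λ ≡ 20·25 ≡ 4.
  x = λ² - 18 - 18 = 16 - 36 ≡ 11; y = λ·(18 - 11) - 18 ≡ 10. → (11, 10)
add G: (11, 10) + (9, 21). λ = (21 - 10)/(9 - 11) ≡ 11/29 mod 31. 29⁻¹ ≡ 15 (mod 31), so λ ≡ 10.
  x = λ² - 11 - 9 = 100 - 20 ≡ 18; y = λ·(11 - 18) - 10 ≡ 13. → (18, 13)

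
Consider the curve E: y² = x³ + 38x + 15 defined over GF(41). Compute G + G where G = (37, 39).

tangent at (37, 39): λ = (3·37² + 38)/(2·39) ≡ 4/37. 37⁻¹ ≡ 10 (mod 41) since 37·10 = 370 ≡ 1, so λ ≡ 4·10 ≡ 40.
  x = λ² - 37 - 37 = 1600 - 74 ≡ 9; y = λ·(37 - 9) - 39 ≡ 15. → (9, 15)

(9, 15)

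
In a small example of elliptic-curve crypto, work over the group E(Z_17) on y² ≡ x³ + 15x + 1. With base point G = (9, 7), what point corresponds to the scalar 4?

(1, 0)

Repeated addition: build up to 4G.
2G: tangent at (9, 7): λ = (3·9² + 15)/(2·7) ≡ 3/14. 14⁻¹ ≡ 11 (mod 17), so λ ≡ 3·11 ≡ 16.
  x = λ² - 9 - 9 = 256 - 18 ≡ 0; y = λ·(9 - 0) - 7 ≡ 1. → (0, 1)
3G: (0, 1) + (9, 7). λ = (7 - 1)/(9 - 0) ≡ 6/9 mod 17. 9⁻¹ ≡ 2 (mod 17) since 9·2 = 18 ≡ 1, so λ ≡ 12.
  x = λ² - 0 - 9 = 144 - 9 ≡ 16; y = λ·(0 - 16) - 1 ≡ 11. → (16, 11)
4G: (16, 11) + (9, 7). λ = (7 - 11)/(9 - 16) ≡ 13/10 mod 17. 10⁻¹ ≡ 12 (mod 17) since 10·12 = 120 ≡ 1, so λ ≡ 3.
  x = λ² - 16 - 9 = 9 - 25 ≡ 1; y = λ·(16 - 1) - 11 ≡ 0. → (1, 0)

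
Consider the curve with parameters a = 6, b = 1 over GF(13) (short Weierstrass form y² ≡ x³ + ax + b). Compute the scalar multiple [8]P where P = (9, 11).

Double-and-add on 8 = (1000)₂. Start with P = (9, 11) for the leading 1-bit.
double: tangent at (9, 11): λ = (3·9² + 6)/(2·11) ≡ 2/9. 9⁻¹ ≡ 3 (mod 13), so λ ≡ 2·3 ≡ 6.
  x = λ² - 9 - 9 = 36 - 18 ≡ 5; y = λ·(9 - 5) - 11 ≡ 0. → (5, 0)
double: (5, 0) + (5, 0): same x and y₁ ≡ -y₂, so the sum is O.
double: O + O = O (identity).

O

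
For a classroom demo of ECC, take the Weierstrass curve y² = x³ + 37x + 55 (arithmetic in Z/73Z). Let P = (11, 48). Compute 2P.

(42, 54)

tangent at (11, 48): λ = (3·11² + 37)/(2·48) ≡ 35/23. 23⁻¹ ≡ 54 (mod 73), so λ ≡ 35·54 ≡ 65.
  x = λ² - 11 - 11 = 4225 - 22 ≡ 42; y = λ·(11 - 42) - 48 ≡ 54. → (42, 54)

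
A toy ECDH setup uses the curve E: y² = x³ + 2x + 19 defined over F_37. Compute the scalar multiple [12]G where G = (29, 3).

Double-and-add on 12 = (1100)₂. Start with G = (29, 3) for the leading 1-bit.
double: tangent at (29, 3): λ = (3·29² + 2)/(2·3) ≡ 9/6. 6⁻¹ ≡ 31 (mod 37) since 6·31 = 186 ≡ 1, so λ ≡ 9·31 ≡ 20.
  x = λ² - 29 - 29 = 400 - 58 ≡ 9; y = λ·(29 - 9) - 3 ≡ 27. → (9, 27)
add G: (9, 27) + (29, 3). λ = (3 - 27)/(29 - 9) ≡ 13/20 mod 37. 20⁻¹ ≡ 13 (mod 37), so λ ≡ 21.
  x = λ² - 9 - 29 = 441 - 38 ≡ 33; y = λ·(9 - 33) - 27 ≡ 24. → (33, 24)
double: tangent at (33, 24): λ = (3·33² + 2)/(2·24) ≡ 13/11. 11⁻¹ ≡ 27 (mod 37) since 11·27 = 297 ≡ 1, so λ ≡ 13·27 ≡ 18.
  x = λ² - 33 - 33 = 324 - 66 ≡ 36; y = λ·(33 - 36) - 24 ≡ 33. → (36, 33)
double: tangent at (36, 33): λ = (3·36² + 2)/(2·33) ≡ 5/29. 29⁻¹ ≡ 23 (mod 37) since 29·23 = 667 ≡ 1, so λ ≡ 5·23 ≡ 4.
  x = λ² - 36 - 36 = 16 - 72 ≡ 18; y = λ·(36 - 18) - 33 ≡ 2. → (18, 2)

(18, 2)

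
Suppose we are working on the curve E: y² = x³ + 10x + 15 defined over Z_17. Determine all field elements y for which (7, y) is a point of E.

x³ + 10x + 15 = 428 ≡ 3 (mod 17).
3 is a non-residue mod 17; no y exists.

none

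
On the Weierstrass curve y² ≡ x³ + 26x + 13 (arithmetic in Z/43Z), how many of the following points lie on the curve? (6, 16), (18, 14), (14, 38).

(6, 16): 16² ≡ 41, rhs ≡ 41 → on.
(18, 14): 14² ≡ 24, rhs ≡ 35 → off.
(14, 38): 38² ≡ 25, rhs ≡ 25 → on.

2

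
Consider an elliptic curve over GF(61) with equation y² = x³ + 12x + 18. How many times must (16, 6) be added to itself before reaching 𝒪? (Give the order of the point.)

4

2P: tangent at (16, 6): λ = (3·16² + 12)/(2·6) ≡ 48/12. 12⁻¹ ≡ 56 (mod 61), so λ ≡ 48·56 ≡ 4.
  x = λ² - 16 - 16 = 16 - 32 ≡ 45; y = λ·(16 - 45) - 6 ≡ 0. → (45, 0)
3P: (45, 0) + (16, 6). λ = (6 - 0)/(16 - 45) ≡ 6/32 mod 61. 32⁻¹ ≡ 21 (mod 61) since 32·21 = 672 ≡ 1, so λ ≡ 4.
  x = λ² - 45 - 16 = 16 - 61 ≡ 16; y = λ·(45 - 16) - 0 ≡ 55. → (16, 55)
4P: (16, 55) + (16, 6): same x and y₁ ≡ -y₂, so the sum is 𝒪.
4P = 𝒪, so the order is 4.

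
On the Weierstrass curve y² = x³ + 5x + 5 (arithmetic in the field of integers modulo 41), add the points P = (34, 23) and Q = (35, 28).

(34, 23) + (35, 28). λ = (28 - 23)/(35 - 34) ≡ 5/1 mod 41. 1⁻¹ ≡ 1 (mod 41) since 1·1 = 1 ≡ 1, so λ ≡ 5.
  x = λ² - 34 - 35 = 25 - 69 ≡ 38; y = λ·(34 - 38) - 23 ≡ 39. → (38, 39)

(38, 39)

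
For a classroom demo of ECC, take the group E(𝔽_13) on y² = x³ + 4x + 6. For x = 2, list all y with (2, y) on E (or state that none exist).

3, 10

x³ + 4x + 6 = 22 ≡ 9 (mod 13).
Square roots of 9 mod 13: 3 and 10 (since 3² = 9 ≡ 9).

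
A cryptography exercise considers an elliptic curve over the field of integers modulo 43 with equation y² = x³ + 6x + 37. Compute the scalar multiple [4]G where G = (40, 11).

Double-and-add on 4 = (100)₂. Start with G = (40, 11) for the leading 1-bit.
double: tangent at (40, 11): λ = (3·40² + 6)/(2·11) ≡ 33/22. 22⁻¹ ≡ 2 (mod 43) since 22·2 = 44 ≡ 1, so λ ≡ 33·2 ≡ 23.
  x = λ² - 40 - 40 = 529 - 80 ≡ 19; y = λ·(40 - 19) - 11 ≡ 42. → (19, 42)
double: tangent at (19, 42): λ = (3·19² + 6)/(2·42) ≡ 14/41. 41⁻¹ ≡ 21 (mod 43), so λ ≡ 14·21 ≡ 36.
  x = λ² - 19 - 19 = 1296 - 38 ≡ 11; y = λ·(19 - 11) - 42 ≡ 31. → (11, 31)

(11, 31)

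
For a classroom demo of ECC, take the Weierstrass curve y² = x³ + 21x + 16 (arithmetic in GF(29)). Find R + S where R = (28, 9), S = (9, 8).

(1, 26)

(28, 9) + (9, 8). λ = (8 - 9)/(9 - 28) ≡ 28/10 mod 29. 10⁻¹ ≡ 3 (mod 29), so λ ≡ 26.
  x = λ² - 28 - 9 = 676 - 37 ≡ 1; y = λ·(28 - 1) - 9 ≡ 26. → (1, 26)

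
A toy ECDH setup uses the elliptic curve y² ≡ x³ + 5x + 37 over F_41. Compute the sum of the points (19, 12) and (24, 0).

(30, 39)

(19, 12) + (24, 0). λ = (0 - 12)/(24 - 19) ≡ 29/5 mod 41. 5⁻¹ ≡ 33 (mod 41) since 5·33 = 165 ≡ 1, so λ ≡ 14.
  x = λ² - 19 - 24 = 196 - 43 ≡ 30; y = λ·(19 - 30) - 12 ≡ 39. → (30, 39)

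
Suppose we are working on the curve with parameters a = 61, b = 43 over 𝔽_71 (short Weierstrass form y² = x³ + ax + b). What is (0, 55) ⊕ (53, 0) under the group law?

(67, 44)

(0, 55) + (53, 0). λ = (0 - 55)/(53 - 0) ≡ 16/53 mod 71. 53⁻¹ ≡ 67 (mod 71), so λ ≡ 7.
  x = λ² - 0 - 53 = 49 - 53 ≡ 67; y = λ·(0 - 67) - 55 ≡ 44. → (67, 44)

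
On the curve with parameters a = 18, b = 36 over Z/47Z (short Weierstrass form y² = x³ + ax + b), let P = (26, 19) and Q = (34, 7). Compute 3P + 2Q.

(12, 37)

First 3P:
Repeated addition: build up to 3P.
2P: tangent at (26, 19): λ = (3·26² + 18)/(2·19) ≡ 25/38. 38⁻¹ ≡ 26 (mod 47), so λ ≡ 25·26 ≡ 39.
  x = λ² - 26 - 26 = 1521 - 52 ≡ 12; y = λ·(26 - 12) - 19 ≡ 10. → (12, 10)
3P: (12, 10) + (26, 19). λ = (19 - 10)/(26 - 12) ≡ 9/14 mod 47. 14⁻¹ ≡ 37 (mod 47) since 14·37 = 518 ≡ 1, so λ ≡ 4.
  x = λ² - 12 - 26 = 16 - 38 ≡ 25; y = λ·(12 - 25) - 10 ≡ 32. → (25, 32)
3P = (25, 32).
Next 2Q:
Repeated addition: build up to 2Q.
2Q: tangent at (34, 7): λ = (3·34² + 18)/(2·7) ≡ 8/14. 14⁻¹ ≡ 37 (mod 47), so λ ≡ 8·37 ≡ 14.
  x = λ² - 34 - 34 = 196 - 68 ≡ 34; y = λ·(34 - 34) - 7 ≡ 40. → (34, 40)
2Q = (34, 40).
Finally 3P + 2Q:
(25, 32) + (34, 40). λ = (40 - 32)/(34 - 25) ≡ 8/9 mod 47. 9⁻¹ ≡ 21 (mod 47) since 9·21 = 189 ≡ 1, so λ ≡ 27.
  x = λ² - 25 - 34 = 729 - 59 ≡ 12; y = λ·(25 - 12) - 32 ≡ 37. → (12, 37)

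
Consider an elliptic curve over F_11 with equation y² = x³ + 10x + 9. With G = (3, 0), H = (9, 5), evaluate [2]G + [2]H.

(4, 6)

First 2G:
Repeated addition: build up to 2G.
2G: (3, 0) + (3, 0): same x and y₁ ≡ -y₂, so the sum is the point at infinity.
2G = the point at infinity.
Next 2H:
Repeated addition: build up to 2H.
2H: tangent at (9, 5): λ = (3·9² + 10)/(2·5) ≡ 0/10. 10⁻¹ ≡ 10 (mod 11), so λ ≡ 0·10 ≡ 0.
  x = λ² - 9 - 9 = 0 - 18 ≡ 4; y = λ·(9 - 4) - 5 ≡ 6. → (4, 6)
2H = (4, 6).
Finally 2G + 2H:
the point at infinity + (4, 6) = (4, 6) (identity).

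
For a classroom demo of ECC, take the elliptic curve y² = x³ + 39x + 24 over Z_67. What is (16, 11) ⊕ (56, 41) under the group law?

(16, 11) + (56, 41). λ = (41 - 11)/(56 - 16) ≡ 30/40 mod 67. 40⁻¹ ≡ 62 (mod 67), so λ ≡ 51.
  x = λ² - 16 - 56 = 2601 - 72 ≡ 50; y = λ·(16 - 50) - 11 ≡ 64. → (50, 64)

(50, 64)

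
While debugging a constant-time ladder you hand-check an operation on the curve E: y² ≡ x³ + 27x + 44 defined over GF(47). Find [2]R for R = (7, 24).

tangent at (7, 24): λ = (3·7² + 27)/(2·24) ≡ 33/1. 1⁻¹ ≡ 1 (mod 47), so λ ≡ 33·1 ≡ 33.
  x = λ² - 7 - 7 = 1089 - 14 ≡ 41; y = λ·(7 - 41) - 24 ≡ 29. → (41, 29)

(41, 29)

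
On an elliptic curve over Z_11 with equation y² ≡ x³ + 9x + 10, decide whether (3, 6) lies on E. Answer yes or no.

y² = 6² ≡ 3; x³ + 9x + 10 = 64 ≡ 9 (mod 11). 3 ≠ 9.

no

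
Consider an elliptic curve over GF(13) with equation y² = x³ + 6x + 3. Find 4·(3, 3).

(0, 4)

Write Q = (3, 3).
Double-and-add on 4 = (100)₂. Start with Q = (3, 3) for the leading 1-bit.
double: tangent at (3, 3): λ = (3·3² + 6)/(2·3) ≡ 7/6. 6⁻¹ ≡ 11 (mod 13), so λ ≡ 7·11 ≡ 12.
  x = λ² - 3 - 3 = 144 - 6 ≡ 8; y = λ·(3 - 8) - 3 ≡ 2. → (8, 2)
double: tangent at (8, 2): λ = (3·8² + 6)/(2·2) ≡ 3/4. 4⁻¹ ≡ 10 (mod 13) since 4·10 = 40 ≡ 1, so λ ≡ 3·10 ≡ 4.
  x = λ² - 8 - 8 = 16 - 16 ≡ 0; y = λ·(8 - 0) - 2 ≡ 4. → (0, 4)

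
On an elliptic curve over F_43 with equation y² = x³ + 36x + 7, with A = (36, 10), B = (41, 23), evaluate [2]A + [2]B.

(13, 36)

First 2A:
Repeated addition: build up to 2A.
2A: tangent at (36, 10): λ = (3·36² + 36)/(2·10) ≡ 11/20. 20⁻¹ ≡ 28 (mod 43), so λ ≡ 11·28 ≡ 7.
  x = λ² - 36 - 36 = 49 - 72 ≡ 20; y = λ·(36 - 20) - 10 ≡ 16. → (20, 16)
2A = (20, 16).
Next 2B:
Repeated addition: build up to 2B.
2B: tangent at (41, 23): λ = (3·41² + 36)/(2·23) ≡ 5/3. 3⁻¹ ≡ 29 (mod 43), so λ ≡ 5·29 ≡ 16.
  x = λ² - 41 - 41 = 256 - 82 ≡ 2; y = λ·(41 - 2) - 23 ≡ 42. → (2, 42)
2B = (2, 42).
Finally 2A + 2B:
(20, 16) + (2, 42). λ = (42 - 16)/(2 - 20) ≡ 26/25 mod 43. 25⁻¹ ≡ 31 (mod 43) since 25·31 = 775 ≡ 1, so λ ≡ 32.
  x = λ² - 20 - 2 = 1024 - 22 ≡ 13; y = λ·(20 - 13) - 16 ≡ 36. → (13, 36)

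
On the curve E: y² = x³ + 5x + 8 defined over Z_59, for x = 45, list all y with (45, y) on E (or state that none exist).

x³ + 5x + 8 = 91358 ≡ 26 (mod 59).
Square roots of 26 mod 59: 12 and 47 (since 12² = 144 ≡ 26).

12, 47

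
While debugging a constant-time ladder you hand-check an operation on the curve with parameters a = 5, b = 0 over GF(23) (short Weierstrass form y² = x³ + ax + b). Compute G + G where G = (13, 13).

(1, 11)

tangent at (13, 13): λ = (3·13² + 5)/(2·13) ≡ 6/3. 3⁻¹ ≡ 8 (mod 23) since 3·8 = 24 ≡ 1, so λ ≡ 6·8 ≡ 2.
  x = λ² - 13 - 13 = 4 - 26 ≡ 1; y = λ·(13 - 1) - 13 ≡ 11. → (1, 11)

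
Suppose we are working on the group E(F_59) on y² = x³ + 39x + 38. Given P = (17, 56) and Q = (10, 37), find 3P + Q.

First 3P:
Repeated addition: build up to 3P.
2P: tangent at (17, 56): λ = (3·17² + 39)/(2·56) ≡ 21/53. 53⁻¹ ≡ 49 (mod 59), so λ ≡ 21·49 ≡ 26.
  x = λ² - 17 - 17 = 676 - 34 ≡ 52; y = λ·(17 - 52) - 56 ≡ 37. → (52, 37)
3P: (52, 37) + (17, 56). λ = (56 - 37)/(17 - 52) ≡ 19/24 mod 59. 24⁻¹ ≡ 32 (mod 59) since 24·32 = 768 ≡ 1, so λ ≡ 18.
  x = λ² - 52 - 17 = 324 - 69 ≡ 19; y = λ·(52 - 19) - 37 ≡ 26. → (19, 26)
3P = (19, 26).
Finally 3P + Q:
(19, 26) + (10, 37). λ = (37 - 26)/(10 - 19) ≡ 11/50 mod 59. 50⁻¹ ≡ 13 (mod 59) since 50·13 = 650 ≡ 1, so λ ≡ 25.
  x = λ² - 19 - 10 = 625 - 29 ≡ 6; y = λ·(19 - 6) - 26 ≡ 4. → (6, 4)

(6, 4)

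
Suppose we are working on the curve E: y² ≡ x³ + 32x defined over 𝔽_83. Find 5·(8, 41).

(13, 66)

Write Q = (8, 41).
Repeated addition: build up to 5Q.
2Q: tangent at (8, 41): λ = (3·8² + 32)/(2·41) ≡ 58/82. 82⁻¹ ≡ 82 (mod 83), so λ ≡ 58·82 ≡ 25.
  x = λ² - 8 - 8 = 625 - 16 ≡ 28; y = λ·(8 - 28) - 41 ≡ 40. → (28, 40)
3Q: (28, 40) + (8, 41). λ = (41 - 40)/(8 - 28) ≡ 1/63 mod 83. 63⁻¹ ≡ 29 (mod 83), so λ ≡ 29.
  x = λ² - 28 - 8 = 841 - 36 ≡ 58; y = λ·(28 - 58) - 40 ≡ 3. → (58, 3)
4Q: (58, 3) + (8, 41). λ = (41 - 3)/(8 - 58) ≡ 38/33 mod 83. 33⁻¹ ≡ 78 (mod 83), so λ ≡ 59.
  x = λ² - 58 - 8 = 3481 - 66 ≡ 12; y = λ·(58 - 12) - 3 ≡ 55. → (12, 55)
5Q: (12, 55) + (8, 41). λ = (41 - 55)/(8 - 12) ≡ 69/79 mod 83. 79⁻¹ ≡ 62 (mod 83), so λ ≡ 45.
  x = λ² - 12 - 8 = 2025 - 20 ≡ 13; y = λ·(12 - 13) - 55 ≡ 66. → (13, 66)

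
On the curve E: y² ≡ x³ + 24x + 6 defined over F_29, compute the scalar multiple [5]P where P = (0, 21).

Double-and-add on 5 = (101)₂. Start with P = (0, 21) for the leading 1-bit.
double: tangent at (0, 21): λ = (3·0² + 24)/(2·21) ≡ 24/13. 13⁻¹ ≡ 9 (mod 29) since 13·9 = 117 ≡ 1, so λ ≡ 24·9 ≡ 13.
  x = λ² - 0 - 0 = 169 - 0 ≡ 24; y = λ·(0 - 24) - 21 ≡ 15. → (24, 15)
double: tangent at (24, 15): λ = (3·24² + 24)/(2·15) ≡ 12/1. 1⁻¹ ≡ 1 (mod 29), so λ ≡ 12·1 ≡ 12.
  x = λ² - 24 - 24 = 144 - 48 ≡ 9; y = λ·(24 - 9) - 15 ≡ 20. → (9, 20)
add P: (9, 20) + (0, 21). λ = (21 - 20)/(0 - 9) ≡ 1/20 mod 29. 20⁻¹ ≡ 16 (mod 29), so λ ≡ 16.
  x = λ² - 9 - 0 = 256 - 9 ≡ 15; y = λ·(9 - 15) - 20 ≡ 0. → (15, 0)

(15, 0)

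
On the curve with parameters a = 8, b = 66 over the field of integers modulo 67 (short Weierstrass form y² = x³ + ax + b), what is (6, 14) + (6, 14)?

(12, 9)

tangent at (6, 14): λ = (3·6² + 8)/(2·14) ≡ 49/28. 28⁻¹ ≡ 12 (mod 67), so λ ≡ 49·12 ≡ 52.
  x = λ² - 6 - 6 = 2704 - 12 ≡ 12; y = λ·(6 - 12) - 14 ≡ 9. → (12, 9)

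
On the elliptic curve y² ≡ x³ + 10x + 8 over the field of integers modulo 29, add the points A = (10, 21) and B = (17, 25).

(10, 21) + (17, 25). λ = (25 - 21)/(17 - 10) ≡ 4/7 mod 29. 7⁻¹ ≡ 25 (mod 29), so λ ≡ 13.
  x = λ² - 10 - 17 = 169 - 27 ≡ 26; y = λ·(10 - 26) - 21 ≡ 3. → (26, 3)

(26, 3)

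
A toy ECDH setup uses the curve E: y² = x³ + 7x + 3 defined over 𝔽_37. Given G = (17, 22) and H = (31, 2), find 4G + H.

(0, 15)

First 4G:
Double-and-add on 4 = (100)₂. Start with G = (17, 22) for the leading 1-bit.
double: tangent at (17, 22): λ = (3·17² + 7)/(2·22) ≡ 23/7. 7⁻¹ ≡ 16 (mod 37) since 7·16 = 112 ≡ 1, so λ ≡ 23·16 ≡ 35.
  x = λ² - 17 - 17 = 1225 - 34 ≡ 7; y = λ·(17 - 7) - 22 ≡ 32. → (7, 32)
double: tangent at (7, 32): λ = (3·7² + 7)/(2·32) ≡ 6/27. 27⁻¹ ≡ 11 (mod 37), so λ ≡ 6·11 ≡ 29.
  x = λ² - 7 - 7 = 841 - 14 ≡ 13; y = λ·(7 - 13) - 32 ≡ 16. → (13, 16)
4G = (13, 16).
Finally 4G + H:
(13, 16) + (31, 2). λ = (2 - 16)/(31 - 13) ≡ 23/18 mod 37. 18⁻¹ ≡ 35 (mod 37), so λ ≡ 28.
  x = λ² - 13 - 31 = 784 - 44 ≡ 0; y = λ·(13 - 0) - 16 ≡ 15. → (0, 15)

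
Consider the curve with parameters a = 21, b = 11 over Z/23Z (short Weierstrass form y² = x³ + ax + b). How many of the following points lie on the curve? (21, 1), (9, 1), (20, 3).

(21, 1): 1² ≡ 1, rhs ≡ 7 → off.
(9, 1): 1² ≡ 1, rhs ≡ 9 → off.
(20, 3): 3² ≡ 9, rhs ≡ 13 → off.

0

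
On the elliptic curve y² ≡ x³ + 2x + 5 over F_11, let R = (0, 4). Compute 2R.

(9, 2)

tangent at (0, 4): λ = (3·0² + 2)/(2·4) ≡ 2/8. 8⁻¹ ≡ 7 (mod 11) since 8·7 = 56 ≡ 1, so λ ≡ 2·7 ≡ 3.
  x = λ² - 0 - 0 = 9 - 0 ≡ 9; y = λ·(0 - 9) - 4 ≡ 2. → (9, 2)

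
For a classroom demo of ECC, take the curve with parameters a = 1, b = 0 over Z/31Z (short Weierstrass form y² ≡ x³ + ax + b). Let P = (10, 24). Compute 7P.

Repeated addition: build up to 7P.
2P: tangent at (10, 24): λ = (3·10² + 1)/(2·24) ≡ 22/17. 17⁻¹ ≡ 11 (mod 31), so λ ≡ 22·11 ≡ 25.
  x = λ² - 10 - 10 = 625 - 20 ≡ 16; y = λ·(10 - 16) - 24 ≡ 12. → (16, 12)
3P: (16, 12) + (10, 24). λ = (24 - 12)/(10 - 16) ≡ 12/25 mod 31. 25⁻¹ ≡ 5 (mod 31), so λ ≡ 29.
  x = λ² - 16 - 10 = 841 - 26 ≡ 9; y = λ·(16 - 9) - 12 ≡ 5. → (9, 5)
4P: (9, 5) + (10, 24). λ = (24 - 5)/(10 - 9) ≡ 19/1 mod 31. 1⁻¹ ≡ 1 (mod 31) since 1·1 = 1 ≡ 1, so λ ≡ 19.
  x = λ² - 9 - 10 = 361 - 19 ≡ 1; y = λ·(9 - 1) - 5 ≡ 23. → (1, 23)
5P: (1, 23) + (10, 24). λ = (24 - 23)/(10 - 1) ≡ 1/9 mod 31. 9⁻¹ ≡ 7 (mod 31) since 9·7 = 63 ≡ 1, so λ ≡ 7.
  x = λ² - 1 - 10 = 49 - 11 ≡ 7; y = λ·(1 - 7) - 23 ≡ 28. → (7, 28)
6P: (7, 28) + (10, 24). λ = (24 - 28)/(10 - 7) ≡ 27/3 mod 31. 3⁻¹ ≡ 21 (mod 31), so λ ≡ 9.
  x = λ² - 7 - 10 = 81 - 17 ≡ 2; y = λ·(7 - 2) - 28 ≡ 17. → (2, 17)
7P: (2, 17) + (10, 24). λ = (24 - 17)/(10 - 2) ≡ 7/8 mod 31. 8⁻¹ ≡ 4 (mod 31), so λ ≡ 28.
  x = λ² - 2 - 10 = 784 - 12 ≡ 28; y = λ·(2 - 28) - 17 ≡ 30. → (28, 30)

(28, 30)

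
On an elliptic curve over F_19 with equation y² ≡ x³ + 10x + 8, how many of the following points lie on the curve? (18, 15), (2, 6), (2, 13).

(18, 15): 15² ≡ 16, rhs ≡ 16 → on.
(2, 6): 6² ≡ 17, rhs ≡ 17 → on.
(2, 13): 13² ≡ 17, rhs ≡ 17 → on.

3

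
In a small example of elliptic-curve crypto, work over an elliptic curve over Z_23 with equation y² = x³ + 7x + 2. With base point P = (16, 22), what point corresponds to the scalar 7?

Double-and-add on 7 = (111)₂. Start with P = (16, 22) for the leading 1-bit.
double: tangent at (16, 22): λ = (3·16² + 7)/(2·22) ≡ 16/21. 21⁻¹ ≡ 11 (mod 23), so λ ≡ 16·11 ≡ 15.
  x = λ² - 16 - 16 = 225 - 32 ≡ 9; y = λ·(16 - 9) - 22 ≡ 14. → (9, 14)
add P: (9, 14) + (16, 22). λ = (22 - 14)/(16 - 9) ≡ 8/7 mod 23. 7⁻¹ ≡ 10 (mod 23) since 7·10 = 70 ≡ 1, so λ ≡ 11.
  x = λ² - 9 - 16 = 121 - 25 ≡ 4; y = λ·(9 - 4) - 14 ≡ 18. → (4, 18)
double: tangent at (4, 18): λ = (3·4² + 7)/(2·18) ≡ 9/13. 13⁻¹ ≡ 16 (mod 23), so λ ≡ 9·16 ≡ 6.
  x = λ² - 4 - 4 = 36 - 8 ≡ 5; y = λ·(4 - 5) - 18 ≡ 22. → (5, 22)
add P: (5, 22) + (16, 22). λ = (22 - 22)/(16 - 5) ≡ 0/11 mod 23. 11⁻¹ ≡ 21 (mod 23) since 11·21 = 231 ≡ 1, so λ ≡ 0.
  x = λ² - 5 - 16 = 0 - 21 ≡ 2; y = λ·(5 - 2) - 22 ≡ 1. → (2, 1)

(2, 1)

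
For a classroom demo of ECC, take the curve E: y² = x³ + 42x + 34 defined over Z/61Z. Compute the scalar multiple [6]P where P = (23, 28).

Double-and-add on 6 = (110)₂. Start with P = (23, 28) for the leading 1-bit.
double: tangent at (23, 28): λ = (3·23² + 42)/(2·28) ≡ 43/56. 56⁻¹ ≡ 12 (mod 61), so λ ≡ 43·12 ≡ 28.
  x = λ² - 23 - 23 = 784 - 46 ≡ 6; y = λ·(23 - 6) - 28 ≡ 21. → (6, 21)
add P: (6, 21) + (23, 28). λ = (28 - 21)/(23 - 6) ≡ 7/17 mod 61. 17⁻¹ ≡ 18 (mod 61), so λ ≡ 4.
  x = λ² - 6 - 23 = 16 - 29 ≡ 48; y = λ·(6 - 48) - 21 ≡ 55. → (48, 55)
double: tangent at (48, 55): λ = (3·48² + 42)/(2·55) ≡ 0/49. 49⁻¹ ≡ 5 (mod 61), so λ ≡ 0·5 ≡ 0.
  x = λ² - 48 - 48 = 0 - 96 ≡ 26; y = λ·(48 - 26) - 55 ≡ 6. → (26, 6)

(26, 6)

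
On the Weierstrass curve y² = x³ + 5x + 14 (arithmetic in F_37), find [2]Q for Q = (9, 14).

(31, 29)

tangent at (9, 14): λ = (3·9² + 5)/(2·14) ≡ 26/28. 28⁻¹ ≡ 4 (mod 37) since 28·4 = 112 ≡ 1, so λ ≡ 26·4 ≡ 30.
  x = λ² - 9 - 9 = 900 - 18 ≡ 31; y = λ·(9 - 31) - 14 ≡ 29. → (31, 29)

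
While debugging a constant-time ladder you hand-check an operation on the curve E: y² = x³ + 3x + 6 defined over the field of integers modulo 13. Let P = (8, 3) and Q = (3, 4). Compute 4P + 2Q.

(8, 3)

First 4P:
Double-and-add on 4 = (100)₂. Start with P = (8, 3) for the leading 1-bit.
double: tangent at (8, 3): λ = (3·8² + 3)/(2·3) ≡ 0/6. 6⁻¹ ≡ 11 (mod 13), so λ ≡ 0·11 ≡ 0.
  x = λ² - 8 - 8 = 0 - 16 ≡ 10; y = λ·(8 - 10) - 3 ≡ 10. → (10, 10)
double: tangent at (10, 10): λ = (3·10² + 3)/(2·10) ≡ 4/7. 7⁻¹ ≡ 2 (mod 13), so λ ≡ 4·2 ≡ 8.
  x = λ² - 10 - 10 = 64 - 20 ≡ 5; y = λ·(10 - 5) - 10 ≡ 4. → (5, 4)
4P = (5, 4).
Next 2Q:
Repeated addition: build up to 2Q.
2Q: tangent at (3, 4): λ = (3·3² + 3)/(2·4) ≡ 4/8. 8⁻¹ ≡ 5 (mod 13) since 8·5 = 40 ≡ 1, so λ ≡ 4·5 ≡ 7.
  x = λ² - 3 - 3 = 49 - 6 ≡ 4; y = λ·(3 - 4) - 4 ≡ 2. → (4, 2)
2Q = (4, 2).
Finally 4P + 2Q:
(5, 4) + (4, 2). λ = (2 - 4)/(4 - 5) ≡ 11/12 mod 13. 12⁻¹ ≡ 12 (mod 13) since 12·12 = 144 ≡ 1, so λ ≡ 2.
  x = λ² - 5 - 4 = 4 - 9 ≡ 8; y = λ·(5 - 8) - 4 ≡ 3. → (8, 3)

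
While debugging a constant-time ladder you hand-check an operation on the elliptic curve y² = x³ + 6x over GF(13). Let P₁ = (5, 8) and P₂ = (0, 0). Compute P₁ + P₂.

(5, 8) + (0, 0). λ = (0 - 8)/(0 - 5) ≡ 5/8 mod 13. 8⁻¹ ≡ 5 (mod 13), so λ ≡ 12.
  x = λ² - 5 - 0 = 144 - 5 ≡ 9; y = λ·(5 - 9) - 8 ≡ 9. → (9, 9)

(9, 9)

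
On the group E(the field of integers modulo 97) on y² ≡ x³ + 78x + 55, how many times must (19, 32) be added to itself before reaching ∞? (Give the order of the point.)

2P: tangent at (19, 32): λ = (3·19² + 78)/(2·32) ≡ 94/64. 64⁻¹ ≡ 47 (mod 97) since 64·47 = 3008 ≡ 1, so λ ≡ 94·47 ≡ 53.
  x = λ² - 19 - 19 = 2809 - 38 ≡ 55; y = λ·(19 - 55) - 32 ≡ 0. → (55, 0)
3P: (55, 0) + (19, 32). λ = (32 - 0)/(19 - 55) ≡ 32/61 mod 97. 61⁻¹ ≡ 35 (mod 97) since 61·35 = 2135 ≡ 1, so λ ≡ 53.
  x = λ² - 55 - 19 = 2809 - 74 ≡ 19; y = λ·(55 - 19) - 0 ≡ 65. → (19, 65)
4P: (19, 65) + (19, 32): same x and y₁ ≡ -y₂, so the sum is ∞.
4P = ∞, so the order is 4.

4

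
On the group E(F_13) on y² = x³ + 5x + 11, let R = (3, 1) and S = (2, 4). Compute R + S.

(4, 2)

(3, 1) + (2, 4). λ = (4 - 1)/(2 - 3) ≡ 3/12 mod 13. 12⁻¹ ≡ 12 (mod 13) since 12·12 = 144 ≡ 1, so λ ≡ 10.
  x = λ² - 3 - 2 = 100 - 5 ≡ 4; y = λ·(3 - 4) - 1 ≡ 2. → (4, 2)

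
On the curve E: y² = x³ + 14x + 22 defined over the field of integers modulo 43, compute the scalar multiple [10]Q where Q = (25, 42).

Repeated addition: build up to 10Q.
2Q: tangent at (25, 42): λ = (3·25² + 14)/(2·42) ≡ 40/41. 41⁻¹ ≡ 21 (mod 43), so λ ≡ 40·21 ≡ 23.
  x = λ² - 25 - 25 = 529 - 50 ≡ 6; y = λ·(25 - 6) - 42 ≡ 8. → (6, 8)
3Q: (6, 8) + (25, 42). λ = (42 - 8)/(25 - 6) ≡ 34/19 mod 43. 19⁻¹ ≡ 34 (mod 43), so λ ≡ 38.
  x = λ² - 6 - 25 = 1444 - 31 ≡ 37; y = λ·(6 - 37) - 8 ≡ 18. → (37, 18)
4Q: (37, 18) + (25, 42). λ = (42 - 18)/(25 - 37) ≡ 24/31 mod 43. 31⁻¹ ≡ 25 (mod 43), so λ ≡ 41.
  x = λ² - 37 - 25 = 1681 - 62 ≡ 28; y = λ·(37 - 28) - 18 ≡ 7. → (28, 7)
5Q: (28, 7) + (25, 42). λ = (42 - 7)/(25 - 28) ≡ 35/40 mod 43. 40⁻¹ ≡ 14 (mod 43), so λ ≡ 17.
  x = λ² - 28 - 25 = 289 - 53 ≡ 21; y = λ·(28 - 21) - 7 ≡ 26. → (21, 26)
6Q: (21, 26) + (25, 42). λ = (42 - 26)/(25 - 21) ≡ 16/4 mod 43. 4⁻¹ ≡ 11 (mod 43) since 4·11 = 44 ≡ 1, so λ ≡ 4.
  x = λ² - 21 - 25 = 16 - 46 ≡ 13; y = λ·(21 - 13) - 26 ≡ 6. → (13, 6)
7Q: (13, 6) + (25, 42). λ = (42 - 6)/(25 - 13) ≡ 36/12 mod 43. 12⁻¹ ≡ 18 (mod 43) since 12·18 = 216 ≡ 1, so λ ≡ 3.
  x = λ² - 13 - 25 = 9 - 38 ≡ 14; y = λ·(13 - 14) - 6 ≡ 34. → (14, 34)
8Q: (14, 34) + (25, 42). λ = (42 - 34)/(25 - 14) ≡ 8/11 mod 43. 11⁻¹ ≡ 4 (mod 43), so λ ≡ 32.
  x = λ² - 14 - 25 = 1024 - 39 ≡ 39; y = λ·(14 - 39) - 34 ≡ 26. → (39, 26)
9Q: (39, 26) + (25, 42). λ = (42 - 26)/(25 - 39) ≡ 16/29 mod 43. 29⁻¹ ≡ 3 (mod 43), so λ ≡ 5.
  x = λ² - 39 - 25 = 25 - 64 ≡ 4; y = λ·(39 - 4) - 26 ≡ 20. → (4, 20)
10Q: (4, 20) + (25, 42). λ = (42 - 20)/(25 - 4) ≡ 22/21 mod 43. 21⁻¹ ≡ 41 (mod 43) since 21·41 = 861 ≡ 1, so λ ≡ 42.
  x = λ² - 4 - 25 = 1764 - 29 ≡ 15; y = λ·(4 - 15) - 20 ≡ 34. → (15, 34)

(15, 34)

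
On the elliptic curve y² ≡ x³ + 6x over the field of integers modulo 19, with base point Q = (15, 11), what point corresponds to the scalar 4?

Repeated addition: build up to 4Q.
2Q: tangent at (15, 11): λ = (3·15² + 6)/(2·11) ≡ 16/3. 3⁻¹ ≡ 13 (mod 19) since 3·13 = 39 ≡ 1, so λ ≡ 16·13 ≡ 18.
  x = λ² - 15 - 15 = 324 - 30 ≡ 9; y = λ·(15 - 9) - 11 ≡ 2. → (9, 2)
3Q: (9, 2) + (15, 11). λ = (11 - 2)/(15 - 9) ≡ 9/6 mod 19. 6⁻¹ ≡ 16 (mod 19), so λ ≡ 11.
  x = λ² - 9 - 15 = 121 - 24 ≡ 2; y = λ·(9 - 2) - 2 ≡ 18. → (2, 18)
4Q: (2, 18) + (15, 11). λ = (11 - 18)/(15 - 2) ≡ 12/13 mod 19. 13⁻¹ ≡ 3 (mod 19), so λ ≡ 17.
  x = λ² - 2 - 15 = 289 - 17 ≡ 6; y = λ·(2 - 6) - 18 ≡ 9. → (6, 9)

(6, 9)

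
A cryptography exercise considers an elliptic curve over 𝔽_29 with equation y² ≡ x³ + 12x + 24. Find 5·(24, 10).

(13, 12)

Write Q = (24, 10).
Double-and-add on 5 = (101)₂. Start with Q = (24, 10) for the leading 1-bit.
double: tangent at (24, 10): λ = (3·24² + 12)/(2·10) ≡ 0/20. 20⁻¹ ≡ 16 (mod 29), so λ ≡ 0·16 ≡ 0.
  x = λ² - 24 - 24 = 0 - 48 ≡ 10; y = λ·(24 - 10) - 10 ≡ 19. → (10, 19)
double: tangent at (10, 19): λ = (3·10² + 12)/(2·19) ≡ 22/9. 9⁻¹ ≡ 13 (mod 29), so λ ≡ 22·13 ≡ 25.
  x = λ² - 10 - 10 = 625 - 20 ≡ 25; y = λ·(10 - 25) - 19 ≡ 12. → (25, 12)
add Q: (25, 12) + (24, 10). λ = (10 - 12)/(24 - 25) ≡ 27/28 mod 29. 28⁻¹ ≡ 28 (mod 29) since 28·28 = 784 ≡ 1, so λ ≡ 2.
  x = λ² - 25 - 24 = 4 - 49 ≡ 13; y = λ·(25 - 13) - 12 ≡ 12. → (13, 12)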